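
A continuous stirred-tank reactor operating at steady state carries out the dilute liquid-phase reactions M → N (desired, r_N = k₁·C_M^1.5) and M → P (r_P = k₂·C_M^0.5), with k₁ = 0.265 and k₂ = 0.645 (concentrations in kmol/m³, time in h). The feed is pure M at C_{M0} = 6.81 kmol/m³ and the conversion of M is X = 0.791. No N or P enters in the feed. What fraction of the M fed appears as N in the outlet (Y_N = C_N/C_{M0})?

0.292

Exit C_M = C_{M0}(1−X) = 6.81×0.209 = 1.423 kmol/m³.
Rates in a CSTR are evaluated at the outlet concentration: r_N = 0.265×1.423^1.5 = 0.4500, r_P = 0.645×1.423^0.5 = 0.7695.
Fraction of consumed M going to N: r_N/(r_N+r_P) = 0.3690.
C_N = 0.3690·C_{M0}·X = 0.3690×6.81×0.791 = 1.99 kmol/m³; Y_N = C_N/C_{M0} = 0.292.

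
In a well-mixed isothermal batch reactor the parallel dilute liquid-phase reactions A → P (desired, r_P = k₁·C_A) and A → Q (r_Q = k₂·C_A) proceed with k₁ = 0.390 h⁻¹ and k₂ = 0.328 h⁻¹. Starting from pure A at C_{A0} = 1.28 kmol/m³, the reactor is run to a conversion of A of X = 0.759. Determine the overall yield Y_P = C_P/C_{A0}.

C_A = C_{A0}(1−X) = 0.3085 kmol/m³.
Both paths are first order in A, so the instantaneous fraction to P is constant: dC_P/d(−C_A) = k₁/(k₁+k₂) = 0.5432.
C_P = 0.5432·(C_{A0}−C_A) = 0.5432×0.9715 = 0.528 kmol/m³.
Y_P = C_P/C_{A0} = 0.5277/1.28 = 0.412.

0.412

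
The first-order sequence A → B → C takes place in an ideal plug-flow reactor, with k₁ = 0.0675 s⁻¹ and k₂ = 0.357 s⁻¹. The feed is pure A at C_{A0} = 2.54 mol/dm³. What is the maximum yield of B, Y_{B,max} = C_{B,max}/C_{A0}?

0.128

At the optimum, C_{B,max}/C_{A0} = (k₁/k₂)^[k₂/(k₂−k₁)].
= (0.0675/0.357)^(0.357/(0.357−0.0675)) = (0.1891)^(1.233) = 0.1282.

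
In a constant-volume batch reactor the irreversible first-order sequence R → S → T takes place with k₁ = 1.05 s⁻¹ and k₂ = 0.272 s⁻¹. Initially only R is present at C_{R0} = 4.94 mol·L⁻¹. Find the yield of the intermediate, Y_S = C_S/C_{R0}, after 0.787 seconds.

0.499

The intermediate concentration in a first-order A→B→C sequence is C_S = k₁C_{R0}(e^(−k₁t) − e^(−k₂t))/(k₂−k₁).
e^(−k₁t) = e^(−1.05×0.787) = e^(−0.8264) = 0.4376; e^(−k₂t) = e^(−0.2141) = 0.8073.
C_S = 1.05×4.94/(0.272−1.05) × (0.4376−0.8073) = (-6.667)×(-0.3697) = 2.465 mol·L⁻¹.
Y_S = C_S/C_{R0} = 2.465/4.94 = 0.499.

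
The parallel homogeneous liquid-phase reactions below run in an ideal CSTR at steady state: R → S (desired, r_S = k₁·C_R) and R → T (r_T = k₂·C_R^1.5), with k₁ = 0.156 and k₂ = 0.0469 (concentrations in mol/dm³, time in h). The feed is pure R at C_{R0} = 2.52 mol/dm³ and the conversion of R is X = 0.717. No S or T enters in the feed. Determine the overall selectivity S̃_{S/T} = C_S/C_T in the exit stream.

3.94

Exit C_R = C_{R0}(1−X) = 2.52×0.283 = 0.7132 mol/dm³.
A CSTR operates uniformly at the exit composition, giving r_S = 0.1113 and r_T = 0.02825 (each k·C_R^n at C_R = 0.7132).
Overall selectivity = C_S/C_T = r_Sτ/(r_Tτ) = r_S/r_T = 3.94.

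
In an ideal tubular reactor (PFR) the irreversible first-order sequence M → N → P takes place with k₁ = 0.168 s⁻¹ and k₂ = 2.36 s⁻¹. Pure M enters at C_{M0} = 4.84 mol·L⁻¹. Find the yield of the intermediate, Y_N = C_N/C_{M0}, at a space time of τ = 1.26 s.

0.0581

For first-order series with pure M initially, C_N(τ) = k₁C_{M0}/(k₂−k₁)·(e^(−k₁τ) − e^(−k₂τ)).
e^(−k₁τ) = e^(−0.168×1.26) = e^(−0.2117) = 0.8092; e^(−k₂τ) = e^(−2.974) = 0.05112.
C_N = 0.168×4.84/(2.36−0.168) × (0.8092−0.05112) = 0.3709×0.7581 = 0.2812 mol·L⁻¹.
Y_N = C_N/C_{M0} = 0.2812/4.84 = 0.0581.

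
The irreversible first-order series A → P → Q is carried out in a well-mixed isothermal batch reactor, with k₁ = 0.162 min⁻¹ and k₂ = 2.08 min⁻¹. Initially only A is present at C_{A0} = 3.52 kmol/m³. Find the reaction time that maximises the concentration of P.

1.33 min

The intermediate peaks when r₁ = r₂, i.e. k₁e^(−k₁t) = k₂e^(−k₂t), giving t_opt = ln(k₂/k₁)/(k₂−k₁).
= ln(2.08/0.162)/(2.08−0.162) = ln(12.84)/1.918 = 2.553/1.918 = 1.33 min.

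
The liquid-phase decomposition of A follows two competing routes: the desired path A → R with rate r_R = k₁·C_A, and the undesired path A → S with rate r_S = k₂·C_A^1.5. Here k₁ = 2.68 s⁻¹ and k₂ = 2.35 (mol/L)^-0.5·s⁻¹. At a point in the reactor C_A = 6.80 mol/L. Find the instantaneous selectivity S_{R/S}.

0.437

S_{R/S} = r_R/r_S = (k₁·C_A)/(k₂·C_A^1.5) = (k₁/k₂)·C_A^-0.5.
= (2.68×6.800) / (2.35×6.800^1.5) = 18.22/41.67 = 0.437.
The undesired path is higher order in A, so low C_A (CSTR or dilute feed) favours R.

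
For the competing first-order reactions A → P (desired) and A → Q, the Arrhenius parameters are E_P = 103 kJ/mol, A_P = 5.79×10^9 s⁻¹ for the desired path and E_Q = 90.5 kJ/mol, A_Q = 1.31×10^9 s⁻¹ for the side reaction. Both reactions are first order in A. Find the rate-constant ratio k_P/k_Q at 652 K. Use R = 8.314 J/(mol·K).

Since both paths have the same order in A, the concentration cancels and S_{P/Q} = k_P/k_Q = (A_P/A_Q)·exp[(E_Q−E_P)/(RT)].
(E_Q−E_P)/(RT) = (90.5−103)×10³/(8.314×652) = -12500/5421 = -2.306.
k_P/k_Q = (5.79×10^9/1.31×10^9)·exp(-2.306) = 4.420 × 0.09966 = 0.440.
Since E_P > E_Q, raising the temperature improves selectivity toward P.

0.440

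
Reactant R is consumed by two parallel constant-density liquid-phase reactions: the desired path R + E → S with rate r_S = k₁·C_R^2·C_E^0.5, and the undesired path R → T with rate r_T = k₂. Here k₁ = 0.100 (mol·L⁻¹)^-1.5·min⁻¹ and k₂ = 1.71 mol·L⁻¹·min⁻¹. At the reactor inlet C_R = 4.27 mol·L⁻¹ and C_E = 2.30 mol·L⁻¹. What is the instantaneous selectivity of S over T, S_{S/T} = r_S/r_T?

1.62

S_{S/T} = r_S/r_T = (k₁·C_R^2·C_E^0.5)/(k₂) = (k₁/k₂)·C_R^2·C_E^0.5.
= (0.100×4.270^2×2.300^0.5) / (1.71) = 2.765/1.710 = 1.62.
Since the desired path is higher order in R, keeping C_R high (PFR or concentrated feed) favours S.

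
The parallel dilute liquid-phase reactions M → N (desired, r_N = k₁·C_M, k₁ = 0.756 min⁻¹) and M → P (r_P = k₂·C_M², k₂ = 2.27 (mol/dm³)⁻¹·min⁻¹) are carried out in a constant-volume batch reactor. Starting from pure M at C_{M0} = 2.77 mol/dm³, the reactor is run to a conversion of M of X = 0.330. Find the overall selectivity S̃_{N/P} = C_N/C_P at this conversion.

0.146

C_M = C_{M0}(1−X) = 1.856 mol/dm³.
Along a PFR/batch, dC_N/dC_M = −r_N/(r_N+r_P) = −k₁/(k₁+k₂·C_M).
Integrating from C_{M0} to C_M: C_N = (0.756/2.27)·ln[(0.756+2.27·2.77)/(0.756+2.27·1.86)] = 0.3330·ln(7.044/4.969) = 0.1162 mol/dm³.
C_P = (C_{M0}−C_M)−C_N = 0.7979 mol/dm³; S̃_{N/P} = 0.1162/0.7979 = 0.146.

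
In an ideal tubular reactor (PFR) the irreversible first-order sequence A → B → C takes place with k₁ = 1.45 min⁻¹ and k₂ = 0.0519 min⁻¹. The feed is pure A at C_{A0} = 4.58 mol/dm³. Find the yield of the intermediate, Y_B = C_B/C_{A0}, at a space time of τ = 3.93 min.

0.842

The intermediate concentration in a first-order A→B→C sequence is C_B = k₁C_{A0}(e^(−k₁τ) − e^(−k₂τ))/(k₂−k₁).
e^(−k₁τ) = e^(−1.45×3.93) = e^(−5.699) = 0.003351; e^(−k₂τ) = e^(−0.2040) = 0.8155.
C_B = 1.45×4.58/(0.0519−1.45) × (0.003351−0.8155) = (-4.750)×(-0.8121) = 3.858 mol/dm³.
Y_B = C_B/C_{A0} = 3.858/4.58 = 0.842.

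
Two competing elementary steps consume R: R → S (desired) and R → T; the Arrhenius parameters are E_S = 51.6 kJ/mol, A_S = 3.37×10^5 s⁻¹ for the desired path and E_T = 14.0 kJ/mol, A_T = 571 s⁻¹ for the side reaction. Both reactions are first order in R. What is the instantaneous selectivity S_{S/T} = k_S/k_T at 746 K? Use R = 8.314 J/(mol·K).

k_S/k_T = (A_S/A_T)·exp[−(E_S−E_T)/(RT)] = (A_S/A_T)·exp[(E_T−E_S)/(RT)].
(E_T−E_S)/(RT) = (14.0−51.6)×10³/(8.314×746) = -37600/6202 = -6.062.
k_S/k_T = (3.37×10^5/571)·exp(-6.062) = 590.2 × 0.002329 = 1.37.

1.37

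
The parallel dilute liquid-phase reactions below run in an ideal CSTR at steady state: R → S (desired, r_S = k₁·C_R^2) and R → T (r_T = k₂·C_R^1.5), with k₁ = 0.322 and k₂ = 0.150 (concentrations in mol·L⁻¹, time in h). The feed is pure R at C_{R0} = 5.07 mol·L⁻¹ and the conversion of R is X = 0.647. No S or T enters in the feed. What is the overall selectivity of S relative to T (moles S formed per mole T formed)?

Exit C_R = C_{R0}(1−X) = 5.07×0.353 = 1.790 mol·L⁻¹.
In a CSTR the entire volume is at exit conditions, so r_S = 0.322×1.790^2 = 1.031 and r_T = 0.150×1.790^1.5 = 0.3591.
Overall selectivity = C_S/C_T = r_Sτ/(r_Tτ) = r_S/r_T = 2.87.

2.87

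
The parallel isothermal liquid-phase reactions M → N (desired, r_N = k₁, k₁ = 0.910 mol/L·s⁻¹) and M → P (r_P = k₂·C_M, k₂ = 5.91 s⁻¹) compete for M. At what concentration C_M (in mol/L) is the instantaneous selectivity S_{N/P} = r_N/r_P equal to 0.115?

S_{N/P} = (k₁/k₂)·C_M⁻¹ ⇒ C_M = (S·k₂/k₁)^(-1).
= (0.115×5.91/0.910)^(-1) = (0.7469)^(-1) = 1.34 mol/L.

1.34 mol/L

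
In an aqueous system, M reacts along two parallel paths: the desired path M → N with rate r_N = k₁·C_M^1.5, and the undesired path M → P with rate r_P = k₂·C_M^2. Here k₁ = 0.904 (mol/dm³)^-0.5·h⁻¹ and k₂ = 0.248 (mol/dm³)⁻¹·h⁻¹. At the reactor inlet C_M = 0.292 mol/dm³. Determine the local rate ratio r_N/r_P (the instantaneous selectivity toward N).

S_{N/P} = r_N/r_P = (k₁·C_M^1.5)/(k₂·C_M^2) = (k₁/k₂)·C_M^-0.5.
= (0.904×0.2920^1.5) / (0.248×0.2920^2) = 0.1426/0.02115 = 6.75.
The undesired path is higher order in M, so low C_M (CSTR or dilute feed) favours N.

6.75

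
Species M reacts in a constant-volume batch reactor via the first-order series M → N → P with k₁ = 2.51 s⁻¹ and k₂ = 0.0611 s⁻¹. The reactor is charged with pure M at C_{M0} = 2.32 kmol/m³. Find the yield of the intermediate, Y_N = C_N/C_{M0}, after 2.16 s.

The intermediate concentration in a first-order A→B→C sequence is C_N = k₁C_{M0}(e^(−k₁t) − e^(−k₂t))/(k₂−k₁).
e^(−k₁t) = e^(−2.51×2.16) = e^(−5.422) = 0.004420; e^(−k₂t) = e^(−0.1320) = 0.8764.
C_N = 2.51×2.32/(0.0611−2.51) × (0.004420−0.8764) = (-2.378)×(-0.8719) = 2.073 kmol/m³.
Y_N = C_N/C_{M0} = 2.073/2.32 = 0.894.

0.894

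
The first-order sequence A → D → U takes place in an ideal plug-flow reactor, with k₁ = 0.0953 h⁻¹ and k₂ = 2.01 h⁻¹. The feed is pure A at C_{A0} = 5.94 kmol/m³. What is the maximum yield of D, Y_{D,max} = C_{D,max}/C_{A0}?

0.0407

At the optimum, C_{D,max}/C_{A0} = (k₁/k₂)^[k₂/(k₂−k₁)].
= (0.0953/2.01)^(2.01/(2.01−0.0953)) = (0.04741)^(1.050) = 0.04074.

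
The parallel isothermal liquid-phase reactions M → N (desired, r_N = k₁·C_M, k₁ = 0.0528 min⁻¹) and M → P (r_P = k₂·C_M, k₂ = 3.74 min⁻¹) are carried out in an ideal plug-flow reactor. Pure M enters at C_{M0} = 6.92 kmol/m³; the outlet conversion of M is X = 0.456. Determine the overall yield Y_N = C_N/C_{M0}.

0.00635

C_M = C_{M0}(1−X) = 3.764 kmol/m³.
Both paths are first order in M, so the instantaneous fraction to N is constant: dC_N/d(−C_M) = k₁/(k₁+k₂) = 0.01392.
C_N = 0.01392·(C_{M0}−C_M) = 0.01392×3.156 = 0.0439 kmol/m³.
Y_N = C_N/C_{M0} = 0.04393/6.92 = 0.00635.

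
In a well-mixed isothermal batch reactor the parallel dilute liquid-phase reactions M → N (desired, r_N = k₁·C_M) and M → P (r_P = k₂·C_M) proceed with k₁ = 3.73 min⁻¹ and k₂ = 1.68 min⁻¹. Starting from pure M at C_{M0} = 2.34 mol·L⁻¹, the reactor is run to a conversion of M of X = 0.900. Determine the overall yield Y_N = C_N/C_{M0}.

0.621

C_M = C_{M0}(1−X) = 0.2340 mol·L⁻¹.
Both paths are first order in M, so the instantaneous fraction to N is constant: dC_N/d(−C_M) = k₁/(k₁+k₂) = 0.6895.
C_N = 0.6895·(C_{M0}−C_M) = 0.6895×2.106 = 1.45 mol·L⁻¹.
Y_N = C_N/C_{M0} = 1.452/2.34 = 0.621.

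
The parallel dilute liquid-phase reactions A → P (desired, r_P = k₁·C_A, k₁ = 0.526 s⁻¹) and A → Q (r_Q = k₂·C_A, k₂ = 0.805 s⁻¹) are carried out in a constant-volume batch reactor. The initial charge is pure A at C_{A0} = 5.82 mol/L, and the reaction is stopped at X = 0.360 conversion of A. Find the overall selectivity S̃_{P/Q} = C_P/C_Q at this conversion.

0.653

C_A = C_{A0}(1−X) = 3.725 mol/L.
Both paths are first order in A, so the instantaneous fraction to P is constant: dC_P/d(−C_A) = k₁/(k₁+k₂) = 0.3952.
C_P = 0.3952·(C_{A0}−C_A) = 0.3952×2.095 = 0.828 mol/L.
C_Q = (C_{A0}−C_A)−C_P = 1.267 mol/L; S̃_{P/Q} = 0.8280/1.267 = 0.653.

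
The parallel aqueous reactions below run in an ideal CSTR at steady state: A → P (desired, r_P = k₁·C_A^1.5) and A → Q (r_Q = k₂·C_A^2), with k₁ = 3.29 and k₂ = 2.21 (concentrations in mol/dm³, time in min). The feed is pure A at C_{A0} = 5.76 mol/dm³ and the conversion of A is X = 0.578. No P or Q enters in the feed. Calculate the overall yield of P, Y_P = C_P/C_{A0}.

0.282

Exit C_A = C_{A0}(1−X) = 5.76×0.422 = 2.431 mol/dm³.
In a CSTR the entire volume is at exit conditions, so r_P = 3.29×2.431^1.5 = 12.47 and r_Q = 2.21×2.431^2 = 13.06.
Fraction of consumed A going to P: r_P/(r_P+r_Q) = 0.4885.
C_P = 0.4885·C_{A0}·X = 0.4885×5.76×0.578 = 1.63 mol/dm³; Y_P = C_P/C_{A0} = 0.282.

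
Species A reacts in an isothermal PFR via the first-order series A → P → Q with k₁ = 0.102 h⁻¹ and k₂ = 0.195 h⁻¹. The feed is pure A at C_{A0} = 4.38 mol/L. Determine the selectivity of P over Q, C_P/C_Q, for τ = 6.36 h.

1.16

For first-order series with pure A initially, C_P(τ) = k₁C_{A0}/(k₂−k₁)·(e^(−k₁τ) − e^(−k₂τ)).
e^(−k₁τ) = e^(−0.102×6.36) = e^(−0.6487) = 0.5227; e^(−k₂τ) = e^(−1.240) = 0.2893.
C_P = 0.102×4.38/(0.195−0.102) × (0.5227−0.2893) = 4.804×0.2334 = 1.121 mol/L.
C_A = C_{A0}e^(−k₁τ) = 2.289 mol/L, so C_Q = C_{A0}−C_A−C_P = 0.9693 mol/L; C_P/C_Q = 1.16.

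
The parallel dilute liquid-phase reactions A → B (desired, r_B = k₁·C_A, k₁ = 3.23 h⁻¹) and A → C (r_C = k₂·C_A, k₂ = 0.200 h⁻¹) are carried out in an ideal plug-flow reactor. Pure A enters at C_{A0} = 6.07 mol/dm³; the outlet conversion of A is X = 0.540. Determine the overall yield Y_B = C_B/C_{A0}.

0.509

C_A = C_{A0}(1−X) = 2.792 mol/dm³.
Both paths are first order in A, so the instantaneous fraction to B is constant: dC_B/d(−C_A) = k₁/(k₁+k₂) = 0.9417.
C_B = 0.9417·(C_{A0}−C_A) = 0.9417×3.278 = 3.09 mol/dm³.
Y_B = C_B/C_{A0} = 3.087/6.07 = 0.509.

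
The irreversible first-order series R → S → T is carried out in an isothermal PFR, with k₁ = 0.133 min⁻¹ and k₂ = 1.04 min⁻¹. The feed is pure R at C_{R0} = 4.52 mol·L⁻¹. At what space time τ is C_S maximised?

2.27 min

Setting dC_S/dτ = 0 gives τ_opt = ln(k₂/k₁)/(k₂−k₁).
= ln(1.04/0.133)/(1.04−0.133) = ln(7.820)/0.9070 = 2.057/0.9070 = 2.27 min.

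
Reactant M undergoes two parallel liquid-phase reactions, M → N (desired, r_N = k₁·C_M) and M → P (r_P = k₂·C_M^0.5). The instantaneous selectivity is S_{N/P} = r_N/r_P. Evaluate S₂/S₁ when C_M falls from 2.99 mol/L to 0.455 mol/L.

S_{N/P} = (k₁/k₂)·C_M^0.5, so S₂/S₁ = (C_{M,2}/C_{M,1})^0.5.
= (0.455/2.99)^0.5 = (0.1522)^0.5 = 0.390.
Selectivity toward N falls as C_M falls — high-concentration operation is favoured.

0.390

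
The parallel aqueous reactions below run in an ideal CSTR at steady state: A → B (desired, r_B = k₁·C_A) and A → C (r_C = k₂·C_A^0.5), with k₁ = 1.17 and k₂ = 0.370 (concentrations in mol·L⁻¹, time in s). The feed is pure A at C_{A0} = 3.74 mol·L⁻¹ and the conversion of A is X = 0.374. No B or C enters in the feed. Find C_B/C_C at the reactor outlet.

4.84

Exit C_A = C_{A0}(1−X) = 3.74×0.626 = 2.341 mol·L⁻¹.
A CSTR operates uniformly at the exit composition, giving r_B = 2.739 and r_C = 0.5661 (each k·C_A^n at C_A = 2.341).
Overall selectivity = C_B/C_C = r_Bτ/(r_Cτ) = r_B/r_C = 4.84.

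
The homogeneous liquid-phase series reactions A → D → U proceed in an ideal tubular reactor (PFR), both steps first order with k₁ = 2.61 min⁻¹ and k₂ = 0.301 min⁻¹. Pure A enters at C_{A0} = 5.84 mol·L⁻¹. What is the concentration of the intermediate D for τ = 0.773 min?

The intermediate concentration in a first-order A→B→C sequence is C_D = k₁C_{A0}(e^(−k₁τ) − e^(−k₂τ))/(k₂−k₁).
e^(−k₁τ) = e^(−2.61×0.773) = e^(−2.018) = 0.1330; e^(−k₂τ) = e^(−0.2327) = 0.7924.
C_D = 2.61×5.84/(0.301−2.61) × (0.1330−0.7924) = (-6.601)×(-0.6594) = 4.353 mol·L⁻¹.

4.35 mol·L⁻¹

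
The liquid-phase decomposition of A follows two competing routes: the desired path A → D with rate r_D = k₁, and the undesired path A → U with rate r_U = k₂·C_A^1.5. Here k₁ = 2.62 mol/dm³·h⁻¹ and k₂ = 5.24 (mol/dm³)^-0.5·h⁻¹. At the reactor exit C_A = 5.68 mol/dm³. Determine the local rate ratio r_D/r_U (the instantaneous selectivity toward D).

0.0369

S_{D/U} = r_D/r_U = (k₁)/(k₂·C_A^1.5) = (k₁/k₂)·C_A^-1.5.
= (2.62) / (5.24×5.680^1.5) = 2.620/70.93 = 0.0369.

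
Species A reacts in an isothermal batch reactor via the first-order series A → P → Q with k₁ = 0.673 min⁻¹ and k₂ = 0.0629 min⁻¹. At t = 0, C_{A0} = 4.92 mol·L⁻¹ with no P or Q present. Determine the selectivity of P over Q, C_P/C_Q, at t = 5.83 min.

3.13

The intermediate concentration in a first-order A→B→C sequence is C_P = k₁C_{A0}(e^(−k₁t) − e^(−k₂t))/(k₂−k₁).
e^(−k₁t) = e^(−0.673×5.83) = e^(−3.924) = 0.01977; e^(−k₂t) = e^(−0.3667) = 0.6930.
C_P = 0.673×4.92/(0.0629−0.673) × (0.01977−0.6930) = (-5.427)×(-0.6732) = 3.654 mol·L⁻¹.
C_A = C_{A0}e^(−k₁t) = 0.09727 mol·L⁻¹, so C_Q = C_{A0}−C_A−C_P = 1.169 mol·L⁻¹; C_P/C_Q = 3.13.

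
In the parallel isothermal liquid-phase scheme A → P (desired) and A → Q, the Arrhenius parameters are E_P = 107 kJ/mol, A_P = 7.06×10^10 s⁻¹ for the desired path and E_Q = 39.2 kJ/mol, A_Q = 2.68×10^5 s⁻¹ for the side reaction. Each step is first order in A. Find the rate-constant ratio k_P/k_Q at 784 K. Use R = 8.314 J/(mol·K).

8.00

Since both paths have the same order in A, the concentration cancels and S_{P/Q} = k_P/k_Q = (A_P/A_Q)·exp[(E_Q−E_P)/(RT)].
(E_Q−E_P)/(RT) = (39.2−107)×10³/(8.314×784) = -67800/6518 = -10.40.
k_P/k_Q = (7.06×10^10/2.68×10^5)·exp(-10.40) = 2.634×10^5 × 3.038×10^-5 = 8.00.
Since E_P > E_Q, raising the temperature improves selectivity toward P.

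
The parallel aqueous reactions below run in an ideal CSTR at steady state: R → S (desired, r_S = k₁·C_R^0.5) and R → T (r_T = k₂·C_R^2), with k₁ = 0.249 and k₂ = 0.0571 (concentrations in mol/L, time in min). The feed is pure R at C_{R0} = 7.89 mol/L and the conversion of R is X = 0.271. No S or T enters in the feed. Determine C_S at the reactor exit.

Exit C_R = C_{R0}(1−X) = 7.89×0.729 = 5.752 mol/L.
A CSTR operates uniformly at the exit composition, giving r_S = 0.5972 and r_T = 1.889 (each k·C_R^n at C_R = 5.752).
Fraction of consumed R going to S: r_S/(r_S+r_T) = 0.2402.
C_S = 0.2402·C_{R0}·X = 0.2402×7.89×0.271 = 0.514 mol/L.

0.514 mol/L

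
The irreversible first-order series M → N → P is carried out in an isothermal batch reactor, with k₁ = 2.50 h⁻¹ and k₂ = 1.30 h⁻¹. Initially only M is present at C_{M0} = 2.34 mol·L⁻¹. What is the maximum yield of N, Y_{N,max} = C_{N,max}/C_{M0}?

At the optimum, C_{N,max}/C_{M0} = (k₁/k₂)^[k₂/(k₂−k₁)].
= (2.50/1.30)^(1.30/(1.30−2.50)) = (1.923)^(-1.083) = 0.4924.

0.492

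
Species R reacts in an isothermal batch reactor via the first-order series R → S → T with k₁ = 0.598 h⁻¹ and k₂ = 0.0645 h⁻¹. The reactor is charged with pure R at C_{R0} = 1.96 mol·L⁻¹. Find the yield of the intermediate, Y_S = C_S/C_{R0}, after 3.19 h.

0.746

For first-order series with pure R initially, C_S(t) = k₁C_{R0}/(k₂−k₁)·(e^(−k₁t) − e^(−k₂t)).
e^(−k₁t) = e^(−0.598×3.19) = e^(−1.908) = 0.1484; e^(−k₂t) = e^(−0.2058) = 0.8140.
C_S = 0.598×1.96/(0.0645−0.598) × (0.1484−0.8140) = (-2.197)×(-0.6656) = 1.462 mol·L⁻¹.
Y_S = C_S/C_{R0} = 1.462/1.96 = 0.746.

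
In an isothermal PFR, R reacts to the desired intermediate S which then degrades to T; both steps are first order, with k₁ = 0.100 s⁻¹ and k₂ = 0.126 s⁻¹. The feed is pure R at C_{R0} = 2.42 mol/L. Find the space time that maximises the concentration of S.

8.89 s

Setting dC_S/dτ = 0 gives τ_opt = ln(k₂/k₁)/(k₂−k₁).
= ln(0.126/0.100)/(0.126−0.100) = ln(1.260)/0.02600 = 0.2311/0.02600 = 8.89 s.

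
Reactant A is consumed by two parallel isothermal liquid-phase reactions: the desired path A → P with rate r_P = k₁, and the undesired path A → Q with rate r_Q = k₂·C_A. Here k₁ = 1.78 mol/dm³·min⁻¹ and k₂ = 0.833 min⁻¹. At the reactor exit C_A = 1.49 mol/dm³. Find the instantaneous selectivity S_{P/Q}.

S_{P/Q} = r_P/r_Q = (k₁)/(k₂·C_A) = (k₁/k₂)·C_A⁻¹.
= (1.78) / (0.833×1.490) = 1.780/1.241 = 1.43.
The undesired path is higher order in A, so low C_A (CSTR or dilute feed) favours P.

1.43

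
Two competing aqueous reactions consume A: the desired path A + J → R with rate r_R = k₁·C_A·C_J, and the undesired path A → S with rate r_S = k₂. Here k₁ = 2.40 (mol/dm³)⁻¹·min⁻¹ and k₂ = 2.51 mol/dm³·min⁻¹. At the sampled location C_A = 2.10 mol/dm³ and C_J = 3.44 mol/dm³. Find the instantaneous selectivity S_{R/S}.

6.91

S_{R/S} = r_R/r_S = (k₁·C_A·C_J)/(k₂) = (k₁/k₂)·C_A·C_J.
= (2.40×2.100×3.440) / (2.51) = 17.34/2.510 = 6.91.
Since the desired path is higher order in A, keeping C_A high (PFR or concentrated feed) favours R.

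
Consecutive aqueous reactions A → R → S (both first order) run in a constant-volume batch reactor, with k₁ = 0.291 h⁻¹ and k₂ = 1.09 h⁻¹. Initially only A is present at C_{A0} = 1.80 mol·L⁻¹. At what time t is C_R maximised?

The intermediate peaks when r₁ = r₂, i.e. k₁e^(−k₁t) = k₂e^(−k₂t), giving t_opt = ln(k₂/k₁)/(k₂−k₁).
= ln(1.09/0.291)/(1.09−0.291) = ln(3.746)/0.7990 = 1.321/0.7990 = 1.65 h.

1.65 h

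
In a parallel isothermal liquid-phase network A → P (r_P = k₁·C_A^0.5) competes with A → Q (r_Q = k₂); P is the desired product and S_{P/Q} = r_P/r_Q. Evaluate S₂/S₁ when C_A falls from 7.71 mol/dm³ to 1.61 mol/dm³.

0.457

S_{P/Q} = (k₁/k₂)·C_A^0.5, so S₂/S₁ = (C_{A,2}/C_{A,1})^0.5.
= (1.61/7.71)^0.5 = (0.2088)^0.5 = 0.457.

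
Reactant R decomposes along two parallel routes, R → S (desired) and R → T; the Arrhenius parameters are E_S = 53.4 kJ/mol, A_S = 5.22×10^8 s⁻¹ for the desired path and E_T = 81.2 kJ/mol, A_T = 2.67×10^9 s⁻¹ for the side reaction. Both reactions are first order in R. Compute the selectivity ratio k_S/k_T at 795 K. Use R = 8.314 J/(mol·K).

13.1

With equal orders, S_{S/T} = k_S/k_T = (A_S/A_T)·exp[(E_T−E_S)/(RT)].
(E_T−E_S)/(RT) = (81.2−53.4)×10³/(8.314×795) = 27800/6610 = 4.206.
k_S/k_T = (5.22×10^8/2.67×10^9)·exp(4.206) = 0.1955 × 67.09 = 13.1.
Since E_S < E_T, lowering the temperature improves selectivity toward S.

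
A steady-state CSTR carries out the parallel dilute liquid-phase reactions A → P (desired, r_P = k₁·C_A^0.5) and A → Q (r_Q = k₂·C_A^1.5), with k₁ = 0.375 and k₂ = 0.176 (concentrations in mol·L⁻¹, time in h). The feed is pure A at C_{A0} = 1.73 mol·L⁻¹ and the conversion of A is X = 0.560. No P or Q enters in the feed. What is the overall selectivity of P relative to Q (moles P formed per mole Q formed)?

Exit C_A = C_{A0}(1−X) = 1.73×0.440 = 0.7612 mol·L⁻¹.
In a CSTR the entire volume is at exit conditions, so r_P = 0.375×0.7612^0.5 = 0.3272 and r_Q = 0.176×0.7612^1.5 = 0.1169.
Overall selectivity = C_P/C_Q = r_Pτ/(r_Qτ) = r_P/r_Q = 2.80.

2.80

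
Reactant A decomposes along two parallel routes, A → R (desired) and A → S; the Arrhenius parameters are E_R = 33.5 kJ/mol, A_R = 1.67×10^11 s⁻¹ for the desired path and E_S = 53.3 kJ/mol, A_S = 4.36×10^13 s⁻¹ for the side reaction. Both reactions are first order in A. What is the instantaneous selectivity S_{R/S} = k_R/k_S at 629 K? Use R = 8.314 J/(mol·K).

k_R/k_S = (A_R/A_S)·exp[−(E_R−E_S)/(RT)] = (A_R/A_S)·exp[(E_S−E_R)/(RT)].
(E_S−E_R)/(RT) = (53.3−33.5)×10³/(8.314×629) = 19800/5230 = 3.786.
k_R/k_S = (1.67×10^11/4.36×10^13)·exp(3.786) = 0.003830 × 44.09 = 0.169.

0.169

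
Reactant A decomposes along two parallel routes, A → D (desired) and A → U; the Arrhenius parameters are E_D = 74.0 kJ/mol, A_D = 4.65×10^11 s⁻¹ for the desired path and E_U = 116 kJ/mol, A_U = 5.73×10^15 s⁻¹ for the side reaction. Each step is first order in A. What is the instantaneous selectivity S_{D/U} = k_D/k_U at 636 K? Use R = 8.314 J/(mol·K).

0.228

With equal orders, S_{D/U} = k_D/k_U = (A_D/A_U)·exp[(E_U−E_D)/(RT)].
(E_U−E_D)/(RT) = (116−74.0)×10³/(8.314×636) = 42000/5288 = 7.943.
k_D/k_U = (4.65×10^11/5.73×10^15)·exp(7.943) = 8.115×10^-5 × 2816 = 0.228.
Since E_D < E_U, lowering the temperature improves selectivity toward D.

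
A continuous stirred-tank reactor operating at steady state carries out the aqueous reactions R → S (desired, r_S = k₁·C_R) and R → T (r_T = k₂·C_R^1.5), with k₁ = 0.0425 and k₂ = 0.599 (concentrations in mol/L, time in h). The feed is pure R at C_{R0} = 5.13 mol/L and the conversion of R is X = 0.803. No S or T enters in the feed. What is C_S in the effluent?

Exit C_R = C_{R0}(1−X) = 5.13×0.197 = 1.011 mol/L.
In a CSTR the entire volume is at exit conditions, so r_S = 0.0425×1.011 = 0.04295 and r_T = 0.599×1.011^1.5 = 0.6086.
Fraction of consumed R going to S: r_S/(r_S+r_T) = 0.06593.
C_S = 0.06593·C_{R0}·X = 0.06593×5.13×0.803 = 0.272 mol/L.

0.272 mol/L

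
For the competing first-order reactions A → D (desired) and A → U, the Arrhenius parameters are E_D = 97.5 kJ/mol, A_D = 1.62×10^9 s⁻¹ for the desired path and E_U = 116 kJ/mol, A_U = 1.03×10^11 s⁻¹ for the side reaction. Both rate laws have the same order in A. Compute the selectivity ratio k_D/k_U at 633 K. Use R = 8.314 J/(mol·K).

0.529

Since both paths have the same order in A, the concentration cancels and S_{D/U} = k_D/k_U = (A_D/A_U)·exp[(E_U−E_D)/(RT)].
(E_U−E_D)/(RT) = (116−97.5)×10³/(8.314×633) = 18500/5263 = 3.515.
k_D/k_U = (1.62×10^9/1.03×10^11)·exp(3.515) = 0.01573 × 33.62 = 0.529.
Since E_D < E_U, lowering the temperature improves selectivity toward D.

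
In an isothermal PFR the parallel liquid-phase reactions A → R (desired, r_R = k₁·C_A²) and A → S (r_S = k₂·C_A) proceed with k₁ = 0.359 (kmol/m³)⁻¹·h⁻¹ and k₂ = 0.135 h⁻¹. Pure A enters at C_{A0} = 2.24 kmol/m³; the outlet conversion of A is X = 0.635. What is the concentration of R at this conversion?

C_A = C_{A0}(1−X) = 0.8176 kmol/m³.
Along a PFR/batch, dC_S/dC_A = −r_S/(r_R+r_S) = −k₂/(k₂+k₁·C_A).
Integrating from C_{A0} to C_A: C_S = (0.135/0.359)·ln[(0.135+0.359·2.24)/(0.135+0.359·0.818)] = 0.3760·ln(0.9392/0.4285) = 0.2951 kmol/m³.
Then C_R = (C_{A0}−C_A) − C_S = 1.422 − 0.2951 = 1.127 kmol/m³.

1.13 kmol/m³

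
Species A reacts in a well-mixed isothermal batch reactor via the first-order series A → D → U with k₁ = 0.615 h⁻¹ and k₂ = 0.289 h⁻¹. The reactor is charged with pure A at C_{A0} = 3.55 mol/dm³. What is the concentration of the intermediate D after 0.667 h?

1.08 mol/dm³

The intermediate concentration in a first-order A→B→C sequence is C_D = k₁C_{A0}(e^(−k₁t) − e^(−k₂t))/(k₂−k₁).
e^(−k₁t) = e^(−0.615×0.667) = e^(−0.4102) = 0.6635; e^(−k₂t) = e^(−0.1928) = 0.8247.
C_D = 0.615×3.55/(0.289−0.615) × (0.6635−0.8247) = (-6.697)×(-0.1612) = 1.079 mol/dm³.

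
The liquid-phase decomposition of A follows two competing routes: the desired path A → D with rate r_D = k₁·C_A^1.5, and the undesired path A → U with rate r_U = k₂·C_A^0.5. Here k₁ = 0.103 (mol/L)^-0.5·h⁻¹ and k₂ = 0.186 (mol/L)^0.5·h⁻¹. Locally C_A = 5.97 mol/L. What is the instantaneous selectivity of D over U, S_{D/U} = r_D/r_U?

3.31

S_{D/U} = r_D/r_U = (k₁·C_A^1.5)/(k₂·C_A^0.5) = (k₁/k₂)·C_A.
= (0.103×5.970^1.5) / (0.186×5.970^0.5) = 1.502/0.4545 = 3.31.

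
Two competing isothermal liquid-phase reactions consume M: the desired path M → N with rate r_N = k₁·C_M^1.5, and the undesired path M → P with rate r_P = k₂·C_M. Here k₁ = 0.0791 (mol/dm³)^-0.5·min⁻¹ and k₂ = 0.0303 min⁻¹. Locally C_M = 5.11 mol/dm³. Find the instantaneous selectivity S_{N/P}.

S_{N/P} = r_N/r_P = (k₁·C_M^1.5)/(k₂·C_M) = (k₁/k₂)·C_M^0.5.
= (0.0791×5.110^1.5) / (0.0303×5.110) = 0.9137/0.1548 = 5.90.

5.90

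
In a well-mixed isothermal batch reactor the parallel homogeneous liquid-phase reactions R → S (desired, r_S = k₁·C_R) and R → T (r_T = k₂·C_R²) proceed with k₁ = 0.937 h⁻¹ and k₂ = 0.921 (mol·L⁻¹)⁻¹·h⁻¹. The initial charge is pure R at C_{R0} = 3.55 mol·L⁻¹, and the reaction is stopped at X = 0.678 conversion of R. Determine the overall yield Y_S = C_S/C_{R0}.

0.215

C_R = C_{R0}(1−X) = 1.143 mol·L⁻¹.
Along a PFR/batch, dC_S/dC_R = −r_S/(r_S+r_T) = −k₁/(k₁+k₂·C_R).
Integrating from C_{R0} to C_R: C_S = (0.937/0.921)·ln[(0.937+0.921·3.55)/(0.937+0.921·1.14)] = 1.017·ln(4.207/1.990) = 0.7616 mol·L⁻¹.
Y_S = C_S/C_{R0} = 0.7616/3.55 = 0.215.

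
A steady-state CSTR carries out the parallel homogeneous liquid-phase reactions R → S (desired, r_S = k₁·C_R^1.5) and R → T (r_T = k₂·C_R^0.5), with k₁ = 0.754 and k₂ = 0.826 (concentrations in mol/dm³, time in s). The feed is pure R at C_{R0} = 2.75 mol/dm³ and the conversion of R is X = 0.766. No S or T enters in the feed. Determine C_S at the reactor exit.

0.779 mol/dm³

Exit C_R = C_{R0}(1−X) = 2.75×0.234 = 0.6435 mol/dm³.
A CSTR operates uniformly at the exit composition, giving r_S = 0.3892 and r_T = 0.6626 (each k·C_R^n at C_R = 0.6435).
Fraction of consumed R going to S: r_S/(r_S+r_T) = 0.3700.
C_S = 0.3700·C_{R0}·X = 0.3700×2.75×0.766 = 0.779 mol/dm³.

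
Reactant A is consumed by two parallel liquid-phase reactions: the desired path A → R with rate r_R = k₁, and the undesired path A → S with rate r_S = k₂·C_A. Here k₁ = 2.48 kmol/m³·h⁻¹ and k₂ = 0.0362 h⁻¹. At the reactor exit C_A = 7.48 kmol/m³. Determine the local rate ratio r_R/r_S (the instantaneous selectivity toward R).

9.16

S_{R/S} = r_R/r_S = (k₁)/(k₂·C_A) = (k₁/k₂)·C_A⁻¹.
= (2.48) / (0.0362×7.480) = 2.480/0.2708 = 9.16.
The undesired path is higher order in A, so low C_A (CSTR or dilute feed) favours R.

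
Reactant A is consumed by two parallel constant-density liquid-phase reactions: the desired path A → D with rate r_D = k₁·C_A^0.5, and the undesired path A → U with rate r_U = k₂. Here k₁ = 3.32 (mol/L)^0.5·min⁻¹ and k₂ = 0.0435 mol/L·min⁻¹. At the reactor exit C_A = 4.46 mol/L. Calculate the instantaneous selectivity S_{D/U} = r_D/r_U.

S_{D/U} = r_D/r_U = (k₁·C_A^0.5)/(k₂) = (k₁/k₂)·C_A^0.5.
= (3.32×4.460^0.5) / (0.0435) = 7.011/0.04350 = 161.
Since the desired path is higher order in A, keeping C_A high (PFR or concentrated feed) favours D.

161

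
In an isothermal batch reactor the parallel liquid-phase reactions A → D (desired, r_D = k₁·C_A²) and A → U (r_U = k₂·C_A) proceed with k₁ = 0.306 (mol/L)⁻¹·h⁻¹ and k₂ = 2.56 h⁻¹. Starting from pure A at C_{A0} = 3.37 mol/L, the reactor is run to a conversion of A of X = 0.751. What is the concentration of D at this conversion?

0.499 mol/L

C_A = C_{A0}(1−X) = 0.8391 mol/L.
Along a PFR/batch, dC_U/dC_A = −r_U/(r_D+r_U) = −k₂/(k₂+k₁·C_A).
Integrating from C_{A0} to C_A: C_U = (2.56/0.306)·ln[(2.56+0.306·3.37)/(2.56+0.306·0.839)] = 8.366·ln(3.591/2.817) = 2.032 mol/L.
Then C_D = (C_{A0}−C_A) − C_U = 2.531 − 2.032 = 0.4988 mol/L.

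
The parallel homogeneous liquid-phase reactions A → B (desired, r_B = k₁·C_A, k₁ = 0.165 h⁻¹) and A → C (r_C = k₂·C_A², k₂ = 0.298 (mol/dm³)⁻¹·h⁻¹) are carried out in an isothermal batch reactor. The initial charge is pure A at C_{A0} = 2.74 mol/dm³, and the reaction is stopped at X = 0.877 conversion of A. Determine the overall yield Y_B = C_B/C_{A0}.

0.264

C_A = C_{A0}(1−X) = 0.3370 mol/dm³.
Along a PFR/batch, dC_B/dC_A = −r_B/(r_B+r_C) = −k₁/(k₁+k₂·C_A).
Integrating from C_{A0} to C_A: C_B = (0.165/0.298)·ln[(0.165+0.298·2.74)/(0.165+0.298·0.337)] = 0.5537·ln(0.9815/0.2654) = 0.7241 mol/dm³.
Y_B = C_B/C_{A0} = 0.7241/2.74 = 0.264.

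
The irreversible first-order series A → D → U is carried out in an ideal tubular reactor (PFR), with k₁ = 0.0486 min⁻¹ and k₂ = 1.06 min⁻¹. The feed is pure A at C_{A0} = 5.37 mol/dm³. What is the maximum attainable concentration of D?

0.212 mol/dm³

Evaluating C_D at τ_opt = ln(k₂/k₁)/(k₂−k₁) gives C_{D,max}/C_{A0} = (k₁/k₂)^[k₂/(k₂−k₁)].
= (0.0486/1.06)^(1.06/(1.06−0.0486)) = (0.04585)^(1.048) = 0.03954.
C_{D,max} = 0.03954×5.37 = 0.212 mol/dm³.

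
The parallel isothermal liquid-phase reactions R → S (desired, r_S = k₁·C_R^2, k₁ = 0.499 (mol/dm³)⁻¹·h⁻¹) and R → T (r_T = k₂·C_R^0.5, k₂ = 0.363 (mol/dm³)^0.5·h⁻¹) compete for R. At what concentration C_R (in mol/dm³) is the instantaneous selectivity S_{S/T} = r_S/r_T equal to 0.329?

S_{S/T} = (k₁/k₂)·C_R^1.5 ⇒ C_R = (S·k₂/k₁)^(1/1.5).
= (0.329×0.363/0.499)^(0.6667) = (0.2393)^(0.6667) = 0.385 mol/dm³.

0.385 mol/dm³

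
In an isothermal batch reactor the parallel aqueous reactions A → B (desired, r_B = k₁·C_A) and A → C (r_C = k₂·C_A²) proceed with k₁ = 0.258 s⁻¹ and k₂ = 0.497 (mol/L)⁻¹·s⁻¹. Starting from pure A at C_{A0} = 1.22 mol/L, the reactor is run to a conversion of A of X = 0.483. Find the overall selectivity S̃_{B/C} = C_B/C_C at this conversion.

0.574

C_A = C_{A0}(1−X) = 0.6307 mol/L.
Along a PFR/batch, dC_B/dC_A = −r_B/(r_B+r_C) = −k₁/(k₁+k₂·C_A).
Integrating from C_{A0} to C_A: C_B = (0.258/0.497)·ln[(0.258+0.497·1.22)/(0.258+0.497·0.631)] = 0.5191·ln(0.8643/0.5715) = 0.2148 mol/L.
C_C = (C_{A0}−C_A)−C_B = 0.3745 mol/L; S̃_{B/C} = 0.2148/0.3745 = 0.574.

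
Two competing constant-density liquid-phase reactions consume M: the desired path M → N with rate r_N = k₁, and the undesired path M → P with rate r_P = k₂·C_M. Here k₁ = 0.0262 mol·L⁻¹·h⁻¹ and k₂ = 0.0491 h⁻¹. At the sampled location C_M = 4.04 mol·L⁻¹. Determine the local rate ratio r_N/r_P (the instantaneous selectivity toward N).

S_{N/P} = r_N/r_P = (k₁)/(k₂·C_M) = (k₁/k₂)·C_M⁻¹.
= (0.0262) / (0.0491×4.040) = 0.02620/0.1984 = 0.132.

0.132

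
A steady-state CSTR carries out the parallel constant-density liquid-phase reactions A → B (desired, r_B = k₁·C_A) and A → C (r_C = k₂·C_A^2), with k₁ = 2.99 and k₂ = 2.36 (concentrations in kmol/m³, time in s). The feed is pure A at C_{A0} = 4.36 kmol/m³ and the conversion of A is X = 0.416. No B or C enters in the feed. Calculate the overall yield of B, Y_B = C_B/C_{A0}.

0.138

Exit C_A = C_{A0}(1−X) = 4.36×0.584 = 2.546 kmol/m³.
In a CSTR the entire volume is at exit conditions, so r_B = 2.99×2.546 = 7.613 and r_C = 2.36×2.546^2 = 15.30.
Fraction of consumed A going to B: r_B/(r_B+r_C) = 0.3323.
C_B = 0.3323·C_{A0}·X = 0.3323×4.36×0.416 = 0.603 kmol/m³; Y_B = C_B/C_{A0} = 0.138.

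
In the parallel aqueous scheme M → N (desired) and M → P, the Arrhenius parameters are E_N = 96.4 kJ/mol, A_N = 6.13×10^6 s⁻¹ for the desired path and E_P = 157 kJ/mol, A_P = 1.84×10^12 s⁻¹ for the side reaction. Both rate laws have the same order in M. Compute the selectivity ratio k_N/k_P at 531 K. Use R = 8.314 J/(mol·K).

With equal orders, S_{N/P} = k_N/k_P = (A_N/A_P)·exp[(E_P−E_N)/(RT)].
(E_P−E_N)/(RT) = (157−96.4)×10³/(8.314×531) = 60600/4415 = 13.73.
k_N/k_P = (6.13×10^6/1.84×10^12)·exp(13.73) = 3.332×10^-6 × 9.151×10^5 = 3.05.

3.05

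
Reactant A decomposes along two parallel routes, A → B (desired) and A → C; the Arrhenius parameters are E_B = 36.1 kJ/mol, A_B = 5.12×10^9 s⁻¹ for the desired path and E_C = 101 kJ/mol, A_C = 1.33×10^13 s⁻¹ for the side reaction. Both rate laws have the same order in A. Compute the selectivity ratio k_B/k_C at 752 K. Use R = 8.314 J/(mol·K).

12.4

With equal orders, S_{B/C} = k_B/k_C = (A_B/A_C)·exp[(E_C−E_B)/(RT)].
(E_C−E_B)/(RT) = (101−36.1)×10³/(8.314×752) = 64900/6252 = 10.38.
k_B/k_C = (5.12×10^9/1.33×10^13)·exp(10.38) = 3.850×10^-4 × 32224 = 12.4.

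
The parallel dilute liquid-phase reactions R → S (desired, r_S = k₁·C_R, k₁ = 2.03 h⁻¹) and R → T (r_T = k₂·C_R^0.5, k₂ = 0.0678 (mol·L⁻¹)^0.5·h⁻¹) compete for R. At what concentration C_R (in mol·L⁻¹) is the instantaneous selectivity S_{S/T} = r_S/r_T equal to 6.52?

S_{S/T} = (k₁/k₂)·C_R^0.5 ⇒ C_R = (S·k₂/k₁)^(2).
= (6.52×0.0678/2.03)^(2) = (0.2178)^(2) = 0.0474 mol·L⁻¹.

0.0474 mol·L⁻¹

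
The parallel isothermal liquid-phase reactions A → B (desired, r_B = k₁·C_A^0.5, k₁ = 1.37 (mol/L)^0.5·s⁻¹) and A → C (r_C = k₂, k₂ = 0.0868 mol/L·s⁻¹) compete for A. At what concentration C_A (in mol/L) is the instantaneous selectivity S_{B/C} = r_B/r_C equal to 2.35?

0.0222 mol/L

S_{B/C} = (k₁/k₂)·C_A^0.5 ⇒ C_A = (S·k₂/k₁)^(2).
= (2.35×0.0868/1.37)^(2) = (0.1489)^(2) = 0.0222 mol/L.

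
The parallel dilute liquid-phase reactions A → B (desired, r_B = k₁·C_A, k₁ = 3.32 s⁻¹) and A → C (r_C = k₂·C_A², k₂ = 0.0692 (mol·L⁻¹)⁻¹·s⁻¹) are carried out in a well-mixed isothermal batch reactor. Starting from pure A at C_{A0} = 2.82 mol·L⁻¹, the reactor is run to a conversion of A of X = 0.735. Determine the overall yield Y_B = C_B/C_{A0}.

0.709

C_A = C_{A0}(1−X) = 0.7473 mol·L⁻¹.
Along a PFR/batch, dC_B/dC_A = −r_B/(r_B+r_C) = −k₁/(k₁+k₂·C_A).
Integrating from C_{A0} to C_A: C_B = (3.32/0.0692)·ln[(3.32+0.0692·2.82)/(3.32+0.0692·0.747)] = 47.98·ln(3.515/3.372) = 1.999 mol·L⁻¹.
Y_B = C_B/C_{A0} = 1.999/2.82 = 0.709.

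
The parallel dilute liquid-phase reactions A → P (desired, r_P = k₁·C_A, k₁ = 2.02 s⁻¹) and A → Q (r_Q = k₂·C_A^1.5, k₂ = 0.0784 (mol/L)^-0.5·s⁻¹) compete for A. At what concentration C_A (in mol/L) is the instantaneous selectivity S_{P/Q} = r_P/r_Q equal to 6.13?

S_{P/Q} = (k₁/k₂)·C_A^-0.5 ⇒ C_A = (S·k₂/k₁)^(-2).
= (6.13×0.0784/2.02)^(-2) = (0.2379)^(-2) = 17.7 mol/L.

17.7 mol/L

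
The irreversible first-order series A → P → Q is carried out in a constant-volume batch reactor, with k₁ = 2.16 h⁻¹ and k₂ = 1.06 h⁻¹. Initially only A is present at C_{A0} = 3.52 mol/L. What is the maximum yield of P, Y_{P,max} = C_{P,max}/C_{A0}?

For a first-order series the maximum intermediate yield is C_{P,max}/C_{A0} = (k₁/k₂)^[k₂/(k₂−k₁)].
= (2.16/1.06)^(1.06/(1.06−2.16)) = (2.038)^(-0.9636) = 0.5036.

0.504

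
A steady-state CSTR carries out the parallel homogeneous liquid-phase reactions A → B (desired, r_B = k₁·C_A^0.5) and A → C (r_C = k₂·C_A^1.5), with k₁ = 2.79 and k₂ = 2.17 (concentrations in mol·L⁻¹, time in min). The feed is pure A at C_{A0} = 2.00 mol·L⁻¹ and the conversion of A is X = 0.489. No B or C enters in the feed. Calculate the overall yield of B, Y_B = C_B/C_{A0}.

0.272

Exit C_A = C_{A0}(1−X) = 2.00×0.511 = 1.022 mol·L⁻¹.
In a CSTR the entire volume is at exit conditions, so r_B = 2.79×1.022^0.5 = 2.821 and r_C = 2.17×1.022^1.5 = 2.242.
Fraction of consumed A going to B: r_B/(r_B+r_C) = 0.5571.
C_B = 0.5571·C_{A0}·X = 0.5571×2.00×0.489 = 0.545 mol·L⁻¹; Y_B = C_B/C_{A0} = 0.272.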